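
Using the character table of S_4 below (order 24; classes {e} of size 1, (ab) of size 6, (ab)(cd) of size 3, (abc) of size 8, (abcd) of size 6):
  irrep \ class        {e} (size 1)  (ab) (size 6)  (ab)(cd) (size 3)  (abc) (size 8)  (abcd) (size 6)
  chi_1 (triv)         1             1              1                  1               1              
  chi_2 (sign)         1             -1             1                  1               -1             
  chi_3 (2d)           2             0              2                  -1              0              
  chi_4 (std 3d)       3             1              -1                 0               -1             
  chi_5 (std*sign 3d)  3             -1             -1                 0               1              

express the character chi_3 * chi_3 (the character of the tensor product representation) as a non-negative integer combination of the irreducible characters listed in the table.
chi_3 tensor chi_3 = chi_1 + chi_2 + chi_3 (all other irreducibles have multiplicity 0).

Explanation: The character of a tensor product is the pointwise product (chi_3 * chi_3)(C) = chi_3(C) * chi_3(C):
  {e}: (2)*(2), (ab): (0)*(0), (ab)(cd): (2)*(2), (abc): (-1)*(-1), (abcd): (0)*(0)
so (chi_3 * chi_3) takes values
  {e} -> 4, (ab) -> 0, (ab)(cd) -> 4, (abc) -> 1, (abcd) -> 0.
Now take the inner product of this character with each irreducible chi from the table, <chi_3*chi_3, chi> = (1/24) sum_C |C| (chi_3*chi_3)(C) conj(chi(C)):
  <chi_3*chi_3, chi_1> = (1/24)[1*(4)*conj(1) + 6*(0)*conj(1) + 3*(4)*conj(1) + 8*(1)*conj(1) + 6*(0)*conj(1)]
      = (1/24)[(4) + (0) + (12) + (8) + (0)] = 24/24 = 1
  <chi_3*chi_3, chi_2> = (1/24)[1*(4)*conj(1) + 6*(0)*conj(-1) + 3*(4)*conj(1) + 8*(1)*conj(1) + 6*(0)*conj(-1)]
      = (1/24)[(4) + (0) + (12) + (8) + (0)] = 24/24 = 1
  <chi_3*chi_3, chi_3> = (1/24)[1*(4)*conj(2) + 6*(0)*conj(0) + 3*(4)*conj(2) + 8*(1)*conj(-1) + 6*(0)*conj(0)]
      = (1/24)[(8) + (0) + (24) + (-8) + (0)] = 24/24 = 1
  <chi_3*chi_3, chi_4> = (1/24)[1*(4)*conj(3) + 6*(0)*conj(1) + 3*(4)*conj(-1) + 8*(1)*conj(0) + 6*(0)*conj(-1)]
      = (1/24)[(12) + (0) + (-12) + (0) + (0)] = 0/24 = 0
  <chi_3*chi_3, chi_5> = (1/24)[1*(4)*conj(3) + 6*(0)*conj(-1) + 3*(4)*conj(-1) + 8*(1)*conj(0) + 6*(0)*conj(1)]
      = (1/24)[(12) + (0) + (-12) + (0) + (0)] = 0/24 = 0
Hence the multiplicities are chi_1: 1, chi_2: 1, chi_3: 1. Dimension check: dim(chi_3)*dim(chi_3) = 2*2 = 4 and sum (mult * dim) = 1*1 + 1*1 + 1*2 = 4.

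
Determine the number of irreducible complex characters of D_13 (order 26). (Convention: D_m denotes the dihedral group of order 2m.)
8

Details: The number of irreducible complex representations of a finite group equals its number of conjugacy classes. D_13 has 8 conjugacy classes ((n+3)/2 for n odd), so D_13 (order 26) has exactly 8 irreducible complex representations.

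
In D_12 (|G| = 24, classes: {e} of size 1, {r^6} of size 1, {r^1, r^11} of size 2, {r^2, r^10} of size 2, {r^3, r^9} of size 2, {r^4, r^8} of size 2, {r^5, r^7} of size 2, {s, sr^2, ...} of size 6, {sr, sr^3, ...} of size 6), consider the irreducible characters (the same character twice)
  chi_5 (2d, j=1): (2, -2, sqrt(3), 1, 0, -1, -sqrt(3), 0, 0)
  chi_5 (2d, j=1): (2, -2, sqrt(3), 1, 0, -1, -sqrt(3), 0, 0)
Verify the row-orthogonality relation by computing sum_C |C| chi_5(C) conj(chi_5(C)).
Sum = 24 = |G| = 24; so <chi_5, chi_5> = 1 (norm-1 confirms irreducibility).

Explanation: Compute term by term over conjugacy classes (|C| * chi_5(C) * conj(chi_5(C))):
  1*(2)*conj(2) + 1*(-2)*conj(-2) + 2*(sqrt(3))*conj(sqrt(3)) + 2*(1)*conj(1) + 2*(0)*conj(0) + 2*(-1)*conj(-1) + 2*(-sqrt(3))*conj(-sqrt(3)) + 6*(0)*conj(0) + 6*(0)*conj(0)
  = (4) + (4) + (6) + (2) + (0) + (2) + (6) + (0) + (0)
  = 24.
Dividing by |G| = 24 gives 24/24 = 1, matching the row-orthogonality relation <chi_5, chi_5> = [chi_5 = chi_5].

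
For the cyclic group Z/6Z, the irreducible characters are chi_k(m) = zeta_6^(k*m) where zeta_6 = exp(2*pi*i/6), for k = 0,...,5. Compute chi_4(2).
chi_4(2) = zeta_6^8 = exp(2*I*pi/3)

Details: chi_4(2) = zeta_6^(4*2) = zeta_6^8. Since zeta_6^6 = 1, this equals zeta_6^2 = exp(2*pi*i*2/6) = exp(2*I*pi/3).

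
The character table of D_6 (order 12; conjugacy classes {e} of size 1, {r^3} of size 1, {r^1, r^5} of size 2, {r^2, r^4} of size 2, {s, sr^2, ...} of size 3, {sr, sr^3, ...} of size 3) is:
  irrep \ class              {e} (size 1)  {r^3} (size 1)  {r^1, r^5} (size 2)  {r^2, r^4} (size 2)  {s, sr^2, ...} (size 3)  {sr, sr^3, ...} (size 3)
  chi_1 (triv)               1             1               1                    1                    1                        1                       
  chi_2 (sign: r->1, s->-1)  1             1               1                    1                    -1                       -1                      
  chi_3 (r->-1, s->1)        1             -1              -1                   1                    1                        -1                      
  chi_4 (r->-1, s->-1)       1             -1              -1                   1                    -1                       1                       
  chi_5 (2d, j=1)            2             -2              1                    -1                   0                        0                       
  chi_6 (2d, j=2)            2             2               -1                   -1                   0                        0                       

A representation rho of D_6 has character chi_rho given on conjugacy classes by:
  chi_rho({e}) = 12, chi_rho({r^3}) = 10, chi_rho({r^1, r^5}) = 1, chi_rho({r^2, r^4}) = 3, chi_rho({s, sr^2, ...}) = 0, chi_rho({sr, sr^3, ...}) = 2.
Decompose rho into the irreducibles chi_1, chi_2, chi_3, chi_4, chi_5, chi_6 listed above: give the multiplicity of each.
Multiplicities: chi_1: 3, chi_2: 2, chi_3: 0, chi_4: 1, chi_5: 0, chi_6: 3.

Details: Use <chi_rho, chi> = (1/|G|) sum_C |C| * chi_rho(C) * conj(chi(C)) with |G| = 12 for each irreducible chi in the table:
  <chi_rho, chi_1> = (1/12)[1*(12)*conj(1) + 1*(10)*conj(1) + 2*(1)*conj(1) + 2*(3)*conj(1) + 3*(0)*conj(1) + 3*(2)*conj(1)]
      = (1/12)[(12) + (10) + (2) + (6) + (0) + (6)] = 36/12 = 3
  <chi_rho, chi_2> = (1/12)[1*(12)*conj(1) + 1*(10)*conj(1) + 2*(1)*conj(1) + 2*(3)*conj(1) + 3*(0)*conj(-1) + 3*(2)*conj(-1)]
      = (1/12)[(12) + (10) + (2) + (6) + (0) + (-6)] = 24/12 = 2
  <chi_rho, chi_3> = (1/12)[1*(12)*conj(1) + 1*(10)*conj(-1) + 2*(1)*conj(-1) + 2*(3)*conj(1) + 3*(0)*conj(1) + 3*(2)*conj(-1)]
      = (1/12)[(12) + (-10) + (-2) + (6) + (0) + (-6)] = 0/12 = 0
  <chi_rho, chi_4> = (1/12)[1*(12)*conj(1) + 1*(10)*conj(-1) + 2*(1)*conj(-1) + 2*(3)*conj(1) + 3*(0)*conj(-1) + 3*(2)*conj(1)]
      = (1/12)[(12) + (-10) + (-2) + (6) + (0) + (6)] = 12/12 = 1
  <chi_rho, chi_5> = (1/12)[1*(12)*conj(2) + 1*(10)*conj(-2) + 2*(1)*conj(1) + 2*(3)*conj(-1) + 3*(0)*conj(0) + 3*(2)*conj(0)]
      = (1/12)[(24) + (-20) + (2) + (-6) + (0) + (0)] = 0/12 = 0
  <chi_rho, chi_6> = (1/12)[1*(12)*conj(2) + 1*(10)*conj(2) + 2*(1)*conj(-1) + 2*(3)*conj(-1) + 3*(0)*conj(0) + 3*(2)*conj(0)]
      = (1/12)[(24) + (20) + (-2) + (-6) + (0) + (0)] = 36/12 = 3
Dimension check: dim(rho) = sum (mult * dim) = 3*1 + 2*1 + 0*1 + 1*1 + 0*2 + 3*2 = 12 = chi_rho(e) = 12.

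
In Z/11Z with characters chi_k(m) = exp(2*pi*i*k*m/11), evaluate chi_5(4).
chi_5(4) = zeta_11^20 = exp(-4*I*pi/11)

Argument: chi_5(4) = zeta_11^(5*4) = zeta_11^20. Since zeta_11^11 = 1, this equals zeta_11^9 = exp(2*pi*i*9/11) = exp(-4*I*pi/11).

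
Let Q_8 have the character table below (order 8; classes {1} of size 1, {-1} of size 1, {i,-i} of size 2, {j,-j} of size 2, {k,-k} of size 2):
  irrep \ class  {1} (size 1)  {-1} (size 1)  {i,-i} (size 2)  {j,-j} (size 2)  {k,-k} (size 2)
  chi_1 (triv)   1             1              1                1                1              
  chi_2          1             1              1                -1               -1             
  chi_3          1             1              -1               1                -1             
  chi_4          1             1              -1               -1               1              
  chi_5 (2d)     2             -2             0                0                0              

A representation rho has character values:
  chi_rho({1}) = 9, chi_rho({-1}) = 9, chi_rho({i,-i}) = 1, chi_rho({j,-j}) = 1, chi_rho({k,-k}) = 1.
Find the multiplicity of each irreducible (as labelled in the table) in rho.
Multiplicities: chi_1: 3, chi_2: 2, chi_3: 2, chi_4: 2, chi_5: 0.

Reasoning: Use <chi_rho, chi> = (1/|G|) sum_C |C| * chi_rho(C) * conj(chi(C)) with |G| = 8 for each irreducible chi in the table:
  <chi_rho, chi_1> = (1/8)[1*(9)*conj(1) + 1*(9)*conj(1) + 2*(1)*conj(1) + 2*(1)*conj(1) + 2*(1)*conj(1)]
      = (1/8)[(9) + (9) + (2) + (2) + (2)] = 24/8 = 3
  <chi_rho, chi_2> = (1/8)[1*(9)*conj(1) + 1*(9)*conj(1) + 2*(1)*conj(1) + 2*(1)*conj(-1) + 2*(1)*conj(-1)]
      = (1/8)[(9) + (9) + (2) + (-2) + (-2)] = 16/8 = 2
  <chi_rho, chi_3> = (1/8)[1*(9)*conj(1) + 1*(9)*conj(1) + 2*(1)*conj(-1) + 2*(1)*conj(1) + 2*(1)*conj(-1)]
      = (1/8)[(9) + (9) + (-2) + (2) + (-2)] = 16/8 = 2
  <chi_rho, chi_4> = (1/8)[1*(9)*conj(1) + 1*(9)*conj(1) + 2*(1)*conj(-1) + 2*(1)*conj(-1) + 2*(1)*conj(1)]
      = (1/8)[(9) + (9) + (-2) + (-2) + (2)] = 16/8 = 2
  <chi_rho, chi_5> = (1/8)[1*(9)*conj(2) + 1*(9)*conj(-2) + 2*(1)*conj(0) + 2*(1)*conj(0) + 2*(1)*conj(0)]
      = (1/8)[(18) + (-18) + (0) + (0) + (0)] = 0/8 = 0
Dimension check: dim(rho) = sum (mult * dim) = 3*1 + 2*1 + 2*1 + 2*1 + 0*2 = 9 = chi_rho(e) = 9.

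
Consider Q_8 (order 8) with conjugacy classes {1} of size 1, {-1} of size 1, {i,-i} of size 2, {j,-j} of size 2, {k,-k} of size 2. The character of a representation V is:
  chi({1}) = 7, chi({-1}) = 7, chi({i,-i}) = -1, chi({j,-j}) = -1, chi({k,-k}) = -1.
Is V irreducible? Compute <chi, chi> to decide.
Not irreducible (reducible): <chi, chi> = 13 > 1.

<chi, chi> = (1/|G|) sum_C |C| * |chi(C)|^2 = (1/8)[1*|7|^2 + 1*|7|^2 + 2*|-1|^2 + 2*|-1|^2 + 2*|-1|^2]
  = (1/8)[(49) + (49) + (2) + (2) + (2)] = 104/8 = 13.
A character is irreducible iff <chi, chi> = 1, so this representation is reducible.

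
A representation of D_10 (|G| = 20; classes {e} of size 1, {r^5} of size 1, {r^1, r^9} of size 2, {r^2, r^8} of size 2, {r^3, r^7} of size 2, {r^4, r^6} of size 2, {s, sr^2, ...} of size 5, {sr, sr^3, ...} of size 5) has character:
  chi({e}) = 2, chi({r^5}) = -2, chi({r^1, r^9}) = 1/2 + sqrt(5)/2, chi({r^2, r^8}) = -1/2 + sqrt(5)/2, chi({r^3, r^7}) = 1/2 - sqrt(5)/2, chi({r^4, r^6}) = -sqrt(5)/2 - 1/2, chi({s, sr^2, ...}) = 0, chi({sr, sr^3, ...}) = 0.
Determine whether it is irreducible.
Irreducible: <chi, chi> = 1.

Explanation: <chi, chi> = (1/|G|) sum_C |C| * |chi(C)|^2 = (1/20)[1*|2|^2 + 1*|-2|^2 + 2*|1/2 + sqrt(5)/2|^2 + 2*|-1/2 + sqrt(5)/2|^2 + 2*|1/2 - sqrt(5)/2|^2 + 2*|-sqrt(5)/2 - 1/2|^2 + 5*|0|^2 + 5*|0|^2]
  = (1/20)[(4) + (4) + (sqrt(5) + 3) + (3 - sqrt(5)) + (3 - sqrt(5)) + (sqrt(5) + 3) + (0) + (0)] = 20/20 = 1.
A character is irreducible iff <chi, chi> = 1, so this representation is irreducible.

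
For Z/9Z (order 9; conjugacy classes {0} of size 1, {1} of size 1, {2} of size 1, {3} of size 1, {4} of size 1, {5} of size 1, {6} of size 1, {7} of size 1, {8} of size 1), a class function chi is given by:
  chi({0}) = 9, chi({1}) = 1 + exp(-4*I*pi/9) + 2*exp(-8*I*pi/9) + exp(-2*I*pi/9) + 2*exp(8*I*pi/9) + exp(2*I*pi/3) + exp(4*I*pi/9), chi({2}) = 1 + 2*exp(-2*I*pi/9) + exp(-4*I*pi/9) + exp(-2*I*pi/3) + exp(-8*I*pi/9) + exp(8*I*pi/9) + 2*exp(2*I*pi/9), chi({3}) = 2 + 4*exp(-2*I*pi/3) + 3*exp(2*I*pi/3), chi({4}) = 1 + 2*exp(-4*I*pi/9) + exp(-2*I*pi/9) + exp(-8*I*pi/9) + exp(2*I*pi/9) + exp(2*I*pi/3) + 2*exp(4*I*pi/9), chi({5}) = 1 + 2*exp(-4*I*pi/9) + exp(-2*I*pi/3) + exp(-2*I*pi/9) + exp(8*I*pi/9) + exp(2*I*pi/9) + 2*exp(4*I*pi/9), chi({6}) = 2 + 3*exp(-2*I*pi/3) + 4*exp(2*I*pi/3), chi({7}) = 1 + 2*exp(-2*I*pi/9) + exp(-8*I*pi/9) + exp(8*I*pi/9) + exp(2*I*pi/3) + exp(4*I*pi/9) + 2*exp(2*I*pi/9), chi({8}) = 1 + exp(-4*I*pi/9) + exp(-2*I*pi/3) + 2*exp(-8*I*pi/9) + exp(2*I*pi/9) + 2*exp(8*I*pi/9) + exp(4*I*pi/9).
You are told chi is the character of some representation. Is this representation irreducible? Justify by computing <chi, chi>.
Not irreducible (reducible): <chi, chi> = 13 > 1.

Why: <chi, chi> = (1/|G|) sum_C |C| * |chi(C)|^2 = (1/9)[1*|9|^2 + 1*|1 + exp(-4*I*pi/9) + 2*exp(-8*I*pi/9) + exp(-2*I*pi/9) + 2*exp(8*I*pi/9) + exp(2*I*pi/3) + exp(4*I*pi/9)|^2 + 1*|1 + 2*exp(-2*I*pi/9) + exp(-4*I*pi/9) + exp(-2*I*pi/3) + exp(-8*I*pi/9) + exp(8*I*pi/9) + 2*exp(2*I*pi/9)|^2 + 1*|2 + 4*exp(-2*I*pi/3) + 3*exp(2*I*pi/3)|^2 + 1*|1 + 2*exp(-4*I*pi/9) + exp(-2*I*pi/9) + exp(-8*I*pi/9) + exp(2*I*pi/9) + exp(2*I*pi/3) + 2*exp(4*I*pi/9)|^2 + 1*|1 + 2*exp(-4*I*pi/9) + exp(-2*I*pi/3) + exp(-2*I*pi/9) + exp(8*I*pi/9) + exp(2*I*pi/9) + 2*exp(4*I*pi/9)|^2 + 1*|2 + 3*exp(-2*I*pi/3) + 4*exp(2*I*pi/3)|^2 + 1*|1 + 2*exp(-2*I*pi/9) + exp(-8*I*pi/9) + exp(8*I*pi/9) + exp(2*I*pi/3) + exp(4*I*pi/9) + 2*exp(2*I*pi/9)|^2 + 1*|1 + exp(-4*I*pi/9) + exp(-2*I*pi/3) + 2*exp(-8*I*pi/9) + exp(2*I*pi/9) + 2*exp(8*I*pi/9) + exp(4*I*pi/9)|^2]
  = (1/9)[(81) + (13 + 8*exp(-4*I*pi/9) + 8*exp(-2*I*pi/3) + 9*exp(-2*I*pi/9) + 9*exp(-8*I*pi/9) + 9*exp(8*I*pi/9) + 9*exp(2*I*pi/9) + 8*exp(2*I*pi/3) + 8*exp(4*I*pi/9)) + (13 + 9*exp(-4*I*pi/9) + 8*exp(-2*I*pi/3) + 9*exp(-2*I*pi/9) + 8*exp(-8*I*pi/9) + 8*exp(8*I*pi/9) + 9*exp(2*I*pi/9) + 8*exp(2*I*pi/3) + 9*exp(4*I*pi/9)) + (3) + (13 + 9*exp(-4*I*pi/9) + 8*exp(-2*I*pi/3) + 8*exp(-2*I*pi/9) + 9*exp(-8*I*pi/9) + 9*exp(8*I*pi/9) + 8*exp(2*I*pi/9) + 8*exp(2*I*pi/3) + 9*exp(4*I*pi/9)) + (13 + 9*exp(-4*I*pi/9) + 8*exp(-2*I*pi/3) + 8*exp(-2*I*pi/9) + 9*exp(-8*I*pi/9) + 9*exp(8*I*pi/9) + 8*exp(2*I*pi/9) + 8*exp(2*I*pi/3) + 9*exp(4*I*pi/9)) + (3) + (13 + 9*exp(-4*I*pi/9) + 8*exp(-2*I*pi/3) + 9*exp(-2*I*pi/9) + 8*exp(-8*I*pi/9) + 8*exp(8*I*pi/9) + 9*exp(2*I*pi/9) + 8*exp(2*I*pi/3) + 9*exp(4*I*pi/9)) + (13 + 8*exp(-4*I*pi/9) + 8*exp(-2*I*pi/3) + 9*exp(-2*I*pi/9) + 9*exp(-8*I*pi/9) + 9*exp(8*I*pi/9) + 9*exp(2*I*pi/9) + 8*exp(2*I*pi/3) + 8*exp(4*I*pi/9))] = 117/9 = 13.
(Exp terms are combined using exp(i*s)*conj(exp(i*t)) = exp(i*(s-t)), and sums of them are collapsed using the identity that for every m > 1 the m distinct m-th roots of unity sum to 0, e.g. 1 + exp(2*I*pi/3) + exp(-2*I*pi/3) = 0.)
A character is irreducible iff <chi, chi> = 1, so this representation is reducible.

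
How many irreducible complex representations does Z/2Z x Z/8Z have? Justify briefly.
16

Working: The number of irreducible complex representations of a finite group equals its number of conjugacy classes. Z/2Z x Z/8Z is abelian of order 16, so every element is its own conjugacy class: 16 classes, so Z/2Z x Z/8Z (order 16) has exactly 16 irreducible complex representations.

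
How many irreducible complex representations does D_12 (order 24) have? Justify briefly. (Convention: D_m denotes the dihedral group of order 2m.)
9

Details: The number of irreducible complex representations of a finite group equals its number of conjugacy classes. D_12 has 9 conjugacy classes (n/2 + 3 for n even), so D_12 (order 24) has exactly 9 irreducible complex representations.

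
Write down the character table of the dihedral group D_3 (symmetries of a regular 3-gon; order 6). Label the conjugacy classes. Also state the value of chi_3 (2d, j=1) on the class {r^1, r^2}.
Conjugacy classes: {e} of size 1, {r^1, r^2} of size 2, {s, sr, ..., sr^2} of size 3.
Character table:
  irrep \ class              {e} (size 1)  {r^1, r^2} (size 2)  {s, sr, ..., sr^2} (size 3)
  chi_1 (triv)               1             1                    1                          
  chi_2 (sign: r->1, s->-1)  1             1                    -1                         
  chi_3 (2d, j=1)            2             -1                   0                          

Spot check: chi_3 (2d, j=1) on {r^1, r^2} = -1.

Derivation: D_3 has order 2*3 = 6 with 3 conjugacy classes, hence 3 irreducibles. Sum of squared dims 1 + 1 + 4 = 6 = |G|. Linear characters come from the abelianisation; the 2-dimensional irreps have character r^k -> 2*cos(2*pi*j*k/3), reflections -> 0.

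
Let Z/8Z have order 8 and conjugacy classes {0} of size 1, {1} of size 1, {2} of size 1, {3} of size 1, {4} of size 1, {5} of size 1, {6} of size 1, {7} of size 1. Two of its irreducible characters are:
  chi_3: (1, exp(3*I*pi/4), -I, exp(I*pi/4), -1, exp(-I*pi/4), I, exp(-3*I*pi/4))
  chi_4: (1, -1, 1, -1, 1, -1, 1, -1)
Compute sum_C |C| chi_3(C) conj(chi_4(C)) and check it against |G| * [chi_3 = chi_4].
Sum = 0; so <chi_3, chi_4> = 0 (distinct irreducibles are orthogonal).

Justification: Compute term by term over conjugacy classes (|C| * chi_3(C) * conj(chi_4(C))):
  1*(1)*conj(1) + 1*(exp(3*I*pi/4))*conj(-1) + 1*(-I)*conj(1) + 1*(exp(I*pi/4))*conj(-1) + 1*(-1)*conj(1) + 1*(exp(-I*pi/4))*conj(-1) + 1*(I)*conj(1) + 1*(exp(-3*I*pi/4))*conj(-1)
  = (1) + (-exp(3*I*pi/4)) + (-I) + (-exp(I*pi/4)) + (-1) + (-exp(-I*pi/4)) + (I) + (-exp(-3*I*pi/4))
  = 0.
(Exp terms are combined using exp(i*s)*conj(exp(i*t)) = exp(i*(s-t)), and sums of them are collapsed using the identity that for every m > 1 the m distinct m-th roots of unity sum to 0, e.g. 1 + exp(2*I*pi/3) + exp(-2*I*pi/3) = 0.)
Dividing by |G| = 8 gives 0/8 = 0, matching the row-orthogonality relation <chi_3, chi_4> = [chi_3 = chi_4].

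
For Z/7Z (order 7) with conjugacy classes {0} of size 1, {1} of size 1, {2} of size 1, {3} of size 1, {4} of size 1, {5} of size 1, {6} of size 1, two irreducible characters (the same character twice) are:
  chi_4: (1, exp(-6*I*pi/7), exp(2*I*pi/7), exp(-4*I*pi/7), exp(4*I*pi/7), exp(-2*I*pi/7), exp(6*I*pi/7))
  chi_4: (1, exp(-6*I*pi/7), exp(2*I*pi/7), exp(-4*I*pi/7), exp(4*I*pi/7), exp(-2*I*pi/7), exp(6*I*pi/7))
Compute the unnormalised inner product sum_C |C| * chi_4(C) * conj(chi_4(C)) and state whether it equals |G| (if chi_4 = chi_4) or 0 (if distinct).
Sum = 7 = |G| = 7; so <chi_4, chi_4> = 1 (norm-1 confirms irreducibility).

Compute term by term over conjugacy classes (|C| * chi_4(C) * conj(chi_4(C))):
  1*(1)*conj(1) + 1*(exp(-6*I*pi/7))*conj(exp(-6*I*pi/7)) + 1*(exp(2*I*pi/7))*conj(exp(2*I*pi/7)) + 1*(exp(-4*I*pi/7))*conj(exp(-4*I*pi/7)) + 1*(exp(4*I*pi/7))*conj(exp(4*I*pi/7)) + 1*(exp(-2*I*pi/7))*conj(exp(-2*I*pi/7)) + 1*(exp(6*I*pi/7))*conj(exp(6*I*pi/7))
  = (1) + (1) + (1) + (1) + (1) + (1) + (1)
  = 7.
(Exp terms are combined using exp(i*s)*conj(exp(i*t)) = exp(i*(s-t)), and sums of them are collapsed using the identity that for every m > 1 the m distinct m-th roots of unity sum to 0, e.g. 1 + exp(2*I*pi/3) + exp(-2*I*pi/3) = 0.)
Dividing by |G| = 7 gives 7/7 = 1, matching the row-orthogonality relation <chi_4, chi_4> = [chi_4 = chi_4].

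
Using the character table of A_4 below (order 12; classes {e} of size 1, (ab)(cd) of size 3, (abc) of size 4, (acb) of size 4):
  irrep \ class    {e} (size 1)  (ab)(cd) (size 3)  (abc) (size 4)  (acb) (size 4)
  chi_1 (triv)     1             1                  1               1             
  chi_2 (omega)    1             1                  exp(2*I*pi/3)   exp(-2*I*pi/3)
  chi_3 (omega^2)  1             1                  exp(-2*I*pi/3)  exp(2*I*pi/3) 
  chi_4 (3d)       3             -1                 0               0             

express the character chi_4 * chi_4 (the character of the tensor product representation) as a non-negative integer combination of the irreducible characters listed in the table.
chi_4 tensor chi_4 = chi_1 + chi_2 + chi_3 + 2*chi_4 (all other irreducibles have multiplicity 0).

Reasoning: The character of a tensor product is the pointwise product (chi_4 * chi_4)(C) = chi_4(C) * chi_4(C):
  {e}: (3)*(3), (ab)(cd): (-1)*(-1), (abc): (0)*(0), (acb): (0)*(0)
so (chi_4 * chi_4) takes values
  {e} -> 9, (ab)(cd) -> 1, (abc) -> 0, (acb) -> 0.
Now take the inner product of this character with each irreducible chi from the table, <chi_4*chi_4, chi> = (1/12) sum_C |C| (chi_4*chi_4)(C) conj(chi(C)):
  <chi_4*chi_4, chi_1> = (1/12)[1*(9)*conj(1) + 3*(1)*conj(1) + 4*(0)*conj(1) + 4*(0)*conj(1)]
      = (1/12)[(9) + (3) + (0) + (0)] = 12/12 = 1
  <chi_4*chi_4, chi_2> = (1/12)[1*(9)*conj(1) + 3*(1)*conj(1) + 4*(0)*conj(exp(2*I*pi/3)) + 4*(0)*conj(exp(-2*I*pi/3))]
      = (1/12)[(9) + (3) + (0) + (0)] = 12/12 = 1
  <chi_4*chi_4, chi_3> = (1/12)[1*(9)*conj(1) + 3*(1)*conj(1) + 4*(0)*conj(exp(-2*I*pi/3)) + 4*(0)*conj(exp(2*I*pi/3))]
      = (1/12)[(9) + (3) + (0) + (0)] = 12/12 = 1
  <chi_4*chi_4, chi_4> = (1/12)[1*(9)*conj(3) + 3*(1)*conj(-1) + 4*(0)*conj(0) + 4*(0)*conj(0)]
      = (1/12)[(27) + (-3) + (0) + (0)] = 24/12 = 2
(Exp terms are combined using exp(i*s)*conj(exp(i*t)) = exp(i*(s-t)), and sums of them are collapsed using the identity that for every m > 1 the m distinct m-th roots of unity sum to 0, e.g. 1 + exp(2*I*pi/3) + exp(-2*I*pi/3) = 0.)
Hence the multiplicities are chi_1: 1, chi_2: 1, chi_3: 1, chi_4: 2. Dimension check: dim(chi_4)*dim(chi_4) = 3*3 = 9 and sum (mult * dim) = 1*1 + 1*1 + 1*1 + 2*3 = 9.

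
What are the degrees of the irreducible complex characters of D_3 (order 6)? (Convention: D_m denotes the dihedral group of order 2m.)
Dimensions: 1, 1, 2

There are 3 irreducibles (= number of conjugacy classes). Their dimensions d_i satisfy sum d_i^2 = |G| = 6: 1 + 1 + 4 = 6.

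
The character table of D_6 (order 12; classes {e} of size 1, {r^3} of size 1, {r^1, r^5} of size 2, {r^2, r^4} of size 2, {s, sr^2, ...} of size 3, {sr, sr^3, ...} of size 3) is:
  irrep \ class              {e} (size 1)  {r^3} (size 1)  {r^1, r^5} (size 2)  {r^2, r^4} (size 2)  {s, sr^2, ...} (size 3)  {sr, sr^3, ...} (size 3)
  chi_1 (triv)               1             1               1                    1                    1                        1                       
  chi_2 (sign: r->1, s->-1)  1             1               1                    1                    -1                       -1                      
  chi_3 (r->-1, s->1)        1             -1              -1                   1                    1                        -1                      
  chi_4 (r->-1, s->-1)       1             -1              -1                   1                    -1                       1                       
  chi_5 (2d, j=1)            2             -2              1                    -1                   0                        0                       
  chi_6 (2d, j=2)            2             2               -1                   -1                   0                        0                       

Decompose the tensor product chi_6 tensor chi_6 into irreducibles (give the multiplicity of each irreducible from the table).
chi_6 tensor chi_6 = chi_1 + chi_2 + chi_6 (all other irreducibles have multiplicity 0).

Why: The character of a tensor product is the pointwise product (chi_6 * chi_6)(C) = chi_6(C) * chi_6(C):
  {e}: (2)*(2), {r^3}: (2)*(2), {r^1, r^5}: (-1)*(-1), {r^2, r^4}: (-1)*(-1), {s, sr^2, ...}: (0)*(0), {sr, sr^3, ...}: (0)*(0)
so (chi_6 * chi_6) takes values
  {e} -> 4, {r^3} -> 4, {r^1, r^5} -> 1, {r^2, r^4} -> 1, {s, sr^2, ...} -> 0, {sr, sr^3, ...} -> 0.
Now take the inner product of this character with each irreducible chi from the table, <chi_6*chi_6, chi> = (1/12) sum_C |C| (chi_6*chi_6)(C) conj(chi(C)):
  <chi_6*chi_6, chi_1> = (1/12)[1*(4)*conj(1) + 1*(4)*conj(1) + 2*(1)*conj(1) + 2*(1)*conj(1) + 3*(0)*conj(1) + 3*(0)*conj(1)]
      = (1/12)[(4) + (4) + (2) + (2) + (0) + (0)] = 12/12 = 1
  <chi_6*chi_6, chi_2> = (1/12)[1*(4)*conj(1) + 1*(4)*conj(1) + 2*(1)*conj(1) + 2*(1)*conj(1) + 3*(0)*conj(-1) + 3*(0)*conj(-1)]
      = (1/12)[(4) + (4) + (2) + (2) + (0) + (0)] = 12/12 = 1
  <chi_6*chi_6, chi_3> = (1/12)[1*(4)*conj(1) + 1*(4)*conj(-1) + 2*(1)*conj(-1) + 2*(1)*conj(1) + 3*(0)*conj(1) + 3*(0)*conj(-1)]
      = (1/12)[(4) + (-4) + (-2) + (2) + (0) + (0)] = 0/12 = 0
  <chi_6*chi_6, chi_4> = (1/12)[1*(4)*conj(1) + 1*(4)*conj(-1) + 2*(1)*conj(-1) + 2*(1)*conj(1) + 3*(0)*conj(-1) + 3*(0)*conj(1)]
      = (1/12)[(4) + (-4) + (-2) + (2) + (0) + (0)] = 0/12 = 0
  <chi_6*chi_6, chi_5> = (1/12)[1*(4)*conj(2) + 1*(4)*conj(-2) + 2*(1)*conj(1) + 2*(1)*conj(-1) + 3*(0)*conj(0) + 3*(0)*conj(0)]
      = (1/12)[(8) + (-8) + (2) + (-2) + (0) + (0)] = 0/12 = 0
  <chi_6*chi_6, chi_6> = (1/12)[1*(4)*conj(2) + 1*(4)*conj(2) + 2*(1)*conj(-1) + 2*(1)*conj(-1) + 3*(0)*conj(0) + 3*(0)*conj(0)]
      = (1/12)[(8) + (8) + (-2) + (-2) + (0) + (0)] = 12/12 = 1
Hence the multiplicities are chi_1: 1, chi_2: 1, chi_6: 1. Dimension check: dim(chi_6)*dim(chi_6) = 2*2 = 4 and sum (mult * dim) = 1*1 + 1*1 + 1*2 = 4.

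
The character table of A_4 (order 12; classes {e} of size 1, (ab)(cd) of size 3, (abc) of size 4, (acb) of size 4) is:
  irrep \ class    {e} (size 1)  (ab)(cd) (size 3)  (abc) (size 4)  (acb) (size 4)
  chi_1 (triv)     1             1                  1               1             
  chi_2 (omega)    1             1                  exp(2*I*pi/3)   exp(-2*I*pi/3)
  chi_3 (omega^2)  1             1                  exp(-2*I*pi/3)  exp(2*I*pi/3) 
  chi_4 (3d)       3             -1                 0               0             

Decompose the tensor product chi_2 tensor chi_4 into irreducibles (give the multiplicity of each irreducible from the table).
chi_2 tensor chi_4 = chi_4 (all other irreducibles have multiplicity 0).

Solution. The character of a tensor product is the pointwise product (chi_2 * chi_4)(C) = chi_2(C) * chi_4(C):
  {e}: (1)*(3), (ab)(cd): (1)*(-1), (abc): (exp(2*I*pi/3))*(0), (acb): (exp(-2*I*pi/3))*(0)
so (chi_2 * chi_4) takes values
  {e} -> 3, (ab)(cd) -> -1, (abc) -> 0, (acb) -> 0.
Now take the inner product of this character with each irreducible chi from the table, <chi_2*chi_4, chi> = (1/12) sum_C |C| (chi_2*chi_4)(C) conj(chi(C)):
  <chi_2*chi_4, chi_1> = (1/12)[1*(3)*conj(1) + 3*(-1)*conj(1) + 4*(0)*conj(1) + 4*(0)*conj(1)]
      = (1/12)[(3) + (-3) + (0) + (0)] = 0/12 = 0
  <chi_2*chi_4, chi_2> = (1/12)[1*(3)*conj(1) + 3*(-1)*conj(1) + 4*(0)*conj(exp(2*I*pi/3)) + 4*(0)*conj(exp(-2*I*pi/3))]
      = (1/12)[(3) + (-3) + (0) + (0)] = 0/12 = 0
  <chi_2*chi_4, chi_3> = (1/12)[1*(3)*conj(1) + 3*(-1)*conj(1) + 4*(0)*conj(exp(-2*I*pi/3)) + 4*(0)*conj(exp(2*I*pi/3))]
      = (1/12)[(3) + (-3) + (0) + (0)] = 0/12 = 0
  <chi_2*chi_4, chi_4> = (1/12)[1*(3)*conj(3) + 3*(-1)*conj(-1) + 4*(0)*conj(0) + 4*(0)*conj(0)]
      = (1/12)[(9) + (3) + (0) + (0)] = 12/12 = 1
(Exp terms are combined using exp(i*s)*conj(exp(i*t)) = exp(i*(s-t)), and sums of them are collapsed using the identity that for every m > 1 the m distinct m-th roots of unity sum to 0, e.g. 1 + exp(2*I*pi/3) + exp(-2*I*pi/3) = 0.)
Hence the multiplicities are chi_4: 1. Dimension check: dim(chi_2)*dim(chi_4) = 1*3 = 3 and sum (mult * dim) = 1*3 = 3.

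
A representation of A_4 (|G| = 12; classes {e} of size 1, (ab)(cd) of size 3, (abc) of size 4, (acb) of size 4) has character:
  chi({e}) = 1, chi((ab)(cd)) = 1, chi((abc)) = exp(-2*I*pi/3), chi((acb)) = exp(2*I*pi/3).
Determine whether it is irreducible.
Irreducible: <chi, chi> = 1.

Why: <chi, chi> = (1/|G|) sum_C |C| * |chi(C)|^2 = (1/12)[1*|1|^2 + 3*|1|^2 + 4*|exp(-2*I*pi/3)|^2 + 4*|exp(2*I*pi/3)|^2]
  = (1/12)[(1) + (3) + (4) + (4)] = 12/12 = 1.
(Exp terms are combined using exp(i*s)*conj(exp(i*t)) = exp(i*(s-t)), and sums of them are collapsed using the identity that for every m > 1 the m distinct m-th roots of unity sum to 0, e.g. 1 + exp(2*I*pi/3) + exp(-2*I*pi/3) = 0.)
A character is irreducible iff <chi, chi> = 1, so this representation is irreducible.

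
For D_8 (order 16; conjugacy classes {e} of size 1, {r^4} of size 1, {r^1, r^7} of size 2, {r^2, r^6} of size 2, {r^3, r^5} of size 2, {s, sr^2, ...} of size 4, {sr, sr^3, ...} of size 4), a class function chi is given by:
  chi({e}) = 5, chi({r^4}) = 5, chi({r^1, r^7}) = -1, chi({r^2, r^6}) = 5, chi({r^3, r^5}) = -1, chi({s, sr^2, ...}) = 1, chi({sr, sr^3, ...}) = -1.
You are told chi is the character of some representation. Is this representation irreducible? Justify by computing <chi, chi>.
Not irreducible (reducible): <chi, chi> = 7 > 1.

Explanation: <chi, chi> = (1/|G|) sum_C |C| * |chi(C)|^2 = (1/16)[1*|5|^2 + 1*|5|^2 + 2*|-1|^2 + 2*|5|^2 + 2*|-1|^2 + 4*|1|^2 + 4*|-1|^2]
  = (1/16)[(25) + (25) + (2) + (50) + (2) + (4) + (4)] = 112/16 = 7.
A character is irreducible iff <chi, chi> = 1, so this representation is reducible.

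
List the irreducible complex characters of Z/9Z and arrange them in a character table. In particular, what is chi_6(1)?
Character table of Z/9Z (irreps indexed chi_0,...,chi_8 with chi_k(m) = zeta_9^(k*m), zeta_9 = exp(2*pi*i/9)):
  irrep \ class  {0} (size 1)  {1} (size 1)    {2} (size 1)    {3} (size 1)    {4} (size 1)    {5} (size 1)    {6} (size 1)    {7} (size 1)    {8} (size 1)  
  chi_0          1             1               1               1               1               1               1               1               1             
  chi_1          1             exp(2*I*pi/9)   exp(4*I*pi/9)   exp(2*I*pi/3)   exp(8*I*pi/9)   exp(-8*I*pi/9)  exp(-2*I*pi/3)  exp(-4*I*pi/9)  exp(-2*I*pi/9)
  chi_2          1             exp(4*I*pi/9)   exp(8*I*pi/9)   exp(-2*I*pi/3)  exp(-2*I*pi/9)  exp(2*I*pi/9)   exp(2*I*pi/3)   exp(-8*I*pi/9)  exp(-4*I*pi/9)
  chi_3          1             exp(2*I*pi/3)   exp(-2*I*pi/3)  1               exp(2*I*pi/3)   exp(-2*I*pi/3)  1               exp(2*I*pi/3)   exp(-2*I*pi/3)
  chi_4          1             exp(8*I*pi/9)   exp(-2*I*pi/9)  exp(2*I*pi/3)   exp(-4*I*pi/9)  exp(4*I*pi/9)   exp(-2*I*pi/3)  exp(2*I*pi/9)   exp(-8*I*pi/9)
  chi_5          1             exp(-8*I*pi/9)  exp(2*I*pi/9)   exp(-2*I*pi/3)  exp(4*I*pi/9)   exp(-4*I*pi/9)  exp(2*I*pi/3)   exp(-2*I*pi/9)  exp(8*I*pi/9) 
  chi_6          1             exp(-2*I*pi/3)  exp(2*I*pi/3)   1               exp(-2*I*pi/3)  exp(2*I*pi/3)   1               exp(-2*I*pi/3)  exp(2*I*pi/3) 
  chi_7          1             exp(-4*I*pi/9)  exp(-8*I*pi/9)  exp(2*I*pi/3)   exp(2*I*pi/9)   exp(-2*I*pi/9)  exp(-2*I*pi/3)  exp(8*I*pi/9)   exp(4*I*pi/9) 
  chi_8          1             exp(-2*I*pi/9)  exp(-4*I*pi/9)  exp(-2*I*pi/3)  exp(-8*I*pi/9)  exp(8*I*pi/9)   exp(2*I*pi/3)   exp(4*I*pi/9)   exp(2*I*pi/9) 

Spot check: chi_6(1) = zeta_9^(6*1) = zeta_9^6 = exp(-2*I*pi/3).

Z/9Z is abelian, so all 9 irreducible complex representations are 1-dimensional. They are given by chi_k(m) = zeta_9^(k*m) for k = 0,...,8. Row orthogonality: sum_m chi_k(m) conj(chi_l(m)) = 9 * [k = l].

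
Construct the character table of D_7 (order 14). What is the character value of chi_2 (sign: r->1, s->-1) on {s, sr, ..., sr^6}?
Conjugacy classes: {e} of size 1, {r^1, r^6} of size 2, {r^2, r^5} of size 2, {r^3, r^4} of size 2, {s, sr, ..., sr^6} of size 7.
Character table:
  irrep \ class              {e} (size 1)  {r^1, r^6} (size 2)  {r^2, r^5} (size 2)  {r^3, r^4} (size 2)  {s, sr, ..., sr^6} (size 7)
  chi_1 (triv)               1             1                    1                    1                    1                          
  chi_2 (sign: r->1, s->-1)  1             1                    1                    1                    -1                         
  chi_3 (2d, j=1)            2             2*cos(2*pi/7)        -2*cos(3*pi/7)       -2*cos(pi/7)         0                          
  chi_4 (2d, j=2)            2             -2*cos(3*pi/7)       -2*cos(pi/7)         2*cos(2*pi/7)        0                          
  chi_5 (2d, j=3)            2             -2*cos(pi/7)         2*cos(2*pi/7)        -2*cos(3*pi/7)       0                          

Spot check: chi_2 (sign: r->1, s->-1) on {s, sr, ..., sr^6} = -1.

Proof sketch: D_7 has order 2*7 = 14 with 5 conjugacy classes, hence 5 irreducibles. Sum of squared dims 1 + 1 + 4 + 4 + 4 = 14 = |G|. Linear characters come from the abelianisation; the 2-dimensional irreps have character r^k -> 2*cos(2*pi*j*k/7), reflections -> 0.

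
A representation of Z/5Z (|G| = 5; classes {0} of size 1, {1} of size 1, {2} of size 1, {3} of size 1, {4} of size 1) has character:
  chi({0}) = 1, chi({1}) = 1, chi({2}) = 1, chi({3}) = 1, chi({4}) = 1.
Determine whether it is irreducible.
Irreducible: <chi, chi> = 1.

Derivation: <chi, chi> = (1/|G|) sum_C |C| * |chi(C)|^2 = (1/5)[1*|1|^2 + 1*|1|^2 + 1*|1|^2 + 1*|1|^2 + 1*|1|^2]
  = (1/5)[(1) + (1) + (1) + (1) + (1)] = 5/5 = 1.
(Exp terms are combined using exp(i*s)*conj(exp(i*t)) = exp(i*(s-t)), and sums of them are collapsed using the identity that for every m > 1 the m distinct m-th roots of unity sum to 0, e.g. 1 + exp(2*I*pi/3) + exp(-2*I*pi/3) = 0.)
A character is irreducible iff <chi, chi> = 1, so this representation is irreducible.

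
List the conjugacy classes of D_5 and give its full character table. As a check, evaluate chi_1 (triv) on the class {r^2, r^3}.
Conjugacy classes: {e} of size 1, {r^1, r^4} of size 2, {r^2, r^3} of size 2, {s, sr, ..., sr^4} of size 5.
Character table:
  irrep \ class              {e} (size 1)  {r^1, r^4} (size 2)  {r^2, r^3} (size 2)  {s, sr, ..., sr^4} (size 5)
  chi_1 (triv)               1             1                    1                    1                          
  chi_2 (sign: r->1, s->-1)  1             1                    1                    -1                         
  chi_3 (2d, j=1)            2             -1/2 + sqrt(5)/2     -sqrt(5)/2 - 1/2     0                          
  chi_4 (2d, j=2)            2             -sqrt(5)/2 - 1/2     -1/2 + sqrt(5)/2     0                          

Spot check: chi_1 (triv) on {r^2, r^3} = 1.

Argument: D_5 has order 2*5 = 10 with 4 conjugacy classes, hence 4 irreducibles. Sum of squared dims 1 + 1 + 4 + 4 = 10 = |G|. Linear characters come from the abelianisation; the 2-dimensional irreps have character r^k -> 2*cos(2*pi*j*k/5), reflections -> 0.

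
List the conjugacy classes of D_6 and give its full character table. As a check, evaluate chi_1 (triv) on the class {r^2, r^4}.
Conjugacy classes: {e} of size 1, {r^3} of size 1, {r^1, r^5} of size 2, {r^2, r^4} of size 2, {s, sr^2, ...} of size 3, {sr, sr^3, ...} of size 3.
Character table:
  irrep \ class              {e} (size 1)  {r^3} (size 1)  {r^1, r^5} (size 2)  {r^2, r^4} (size 2)  {s, sr^2, ...} (size 3)  {sr, sr^3, ...} (size 3)
  chi_1 (triv)               1             1               1                    1                    1                        1                       
  chi_2 (sign: r->1, s->-1)  1             1               1                    1                    -1                       -1                      
  chi_3 (r->-1, s->1)        1             -1              -1                   1                    1                        -1                      
  chi_4 (r->-1, s->-1)       1             -1              -1                   1                    -1                       1                       
  chi_5 (2d, j=1)            2             -2              1                    -1                   0                        0                       
  chi_6 (2d, j=2)            2             2               -1                   -1                   0                        0                       

Spot check: chi_1 (triv) on {r^2, r^4} = 1.

Details: D_6 has order 2*6 = 12 with 6 conjugacy classes, hence 6 irreducibles. Sum of squared dims 1 + 1 + 1 + 1 + 4 + 4 = 12 = |G|. Linear characters come from the abelianisation; the 2-dimensional irreps have character r^k -> 2*cos(2*pi*j*k/6), reflections -> 0.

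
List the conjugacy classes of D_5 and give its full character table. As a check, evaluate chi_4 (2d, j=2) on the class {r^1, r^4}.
Conjugacy classes: {e} of size 1, {r^1, r^4} of size 2, {r^2, r^3} of size 2, {s, sr, ..., sr^4} of size 5.
Character table:
  irrep \ class              {e} (size 1)  {r^1, r^4} (size 2)  {r^2, r^3} (size 2)  {s, sr, ..., sr^4} (size 5)
  chi_1 (triv)               1             1                    1                    1                          
  chi_2 (sign: r->1, s->-1)  1             1                    1                    -1                         
  chi_3 (2d, j=1)            2             -1/2 + sqrt(5)/2     -sqrt(5)/2 - 1/2     0                          
  chi_4 (2d, j=2)            2             -sqrt(5)/2 - 1/2     -1/2 + sqrt(5)/2     0                          

Spot check: chi_4 (2d, j=2) on {r^1, r^4} = -sqrt(5)/2 - 1/2.

Justification: D_5 has order 2*5 = 10 with 4 conjugacy classes, hence 4 irreducibles. Sum of squared dims 1 + 1 + 4 + 4 = 10 = |G|. Linear characters come from the abelianisation; the 2-dimensional irreps have character r^k -> 2*cos(2*pi*j*k/5), reflections -> 0.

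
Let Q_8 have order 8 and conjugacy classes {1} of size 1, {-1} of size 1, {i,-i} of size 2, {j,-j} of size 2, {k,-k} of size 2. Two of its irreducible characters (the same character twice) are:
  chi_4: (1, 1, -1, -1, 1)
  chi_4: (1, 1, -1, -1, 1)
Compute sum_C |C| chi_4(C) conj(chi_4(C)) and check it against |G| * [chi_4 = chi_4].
Sum = 8 = |G| = 8; so <chi_4, chi_4> = 1 (norm-1 confirms irreducibility).

Justification: Compute term by term over conjugacy classes (|C| * chi_4(C) * conj(chi_4(C))):
  1*(1)*conj(1) + 1*(1)*conj(1) + 2*(-1)*conj(-1) + 2*(-1)*conj(-1) + 2*(1)*conj(1)
  = (1) + (1) + (2) + (2) + (2)
  = 8.
Dividing by |G| = 8 gives 8/8 = 1, matching the row-orthogonality relation <chi_4, chi_4> = [chi_4 = chi_4].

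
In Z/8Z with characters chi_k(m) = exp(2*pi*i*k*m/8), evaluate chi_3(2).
chi_3(2) = zeta_8^6 = -I

Derivation: chi_3(2) = zeta_8^(3*2) = zeta_8^6. Since zeta_8^8 = 1, this equals zeta_8^6 = exp(2*pi*i*6/8) = -I.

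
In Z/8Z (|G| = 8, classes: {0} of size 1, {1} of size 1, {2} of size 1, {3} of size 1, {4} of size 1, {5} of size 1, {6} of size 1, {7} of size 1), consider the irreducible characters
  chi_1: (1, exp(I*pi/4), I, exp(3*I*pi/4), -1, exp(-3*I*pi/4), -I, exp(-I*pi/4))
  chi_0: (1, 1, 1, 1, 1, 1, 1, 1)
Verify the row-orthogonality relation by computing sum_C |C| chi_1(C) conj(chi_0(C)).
Sum = 0; so <chi_1, chi_0> = 0 (distinct irreducibles are orthogonal).

Compute term by term over conjugacy classes (|C| * chi_1(C) * conj(chi_0(C))):
  1*(1)*conj(1) + 1*(exp(I*pi/4))*conj(1) + 1*(I)*conj(1) + 1*(exp(3*I*pi/4))*conj(1) + 1*(-1)*conj(1) + 1*(exp(-3*I*pi/4))*conj(1) + 1*(-I)*conj(1) + 1*(exp(-I*pi/4))*conj(1)
  = (1) + (exp(I*pi/4)) + (I) + (exp(3*I*pi/4)) + (-1) + (exp(-3*I*pi/4)) + (-I) + (exp(-I*pi/4))
  = 0.
(Exp terms are combined using exp(i*s)*conj(exp(i*t)) = exp(i*(s-t)), and sums of them are collapsed using the identity that for every m > 1 the m distinct m-th roots of unity sum to 0, e.g. 1 + exp(2*I*pi/3) + exp(-2*I*pi/3) = 0.)
Dividing by |G| = 8 gives 0/8 = 0, matching the row-orthogonality relation <chi_1, chi_0> = [chi_1 = chi_0].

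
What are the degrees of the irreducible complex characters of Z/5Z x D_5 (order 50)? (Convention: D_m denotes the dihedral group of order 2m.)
Dimensions: 1, 1, 1, 1, 1, 1, 1, 1, 1, 1, 2, 2, 2, 2, 2, 2, 2, 2, 2, 2

Derivation: There are 20 irreducibles (= number of conjugacy classes). Their dimensions d_i satisfy sum d_i^2 = |G| = 50: 1 + 1 + 1 + 1 + 1 + 1 + 1 + 1 + 1 + 1 + 4 + 4 + 4 + 4 + 4 + 4 + 4 + 4 + 4 + 4 = 50. (For the product with Z/5Z: each of the 5 1-dim characters of Z/5Z tensors with each irrep of D_5, giving 5 copies of each D_5-dimension.)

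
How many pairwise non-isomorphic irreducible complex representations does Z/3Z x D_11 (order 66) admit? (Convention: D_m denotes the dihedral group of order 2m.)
21

Details: The number of irreducible complex representations of a finite group equals its number of conjugacy classes. For a direct product, #classes(G x H) = #classes(G) * #classes(H). Z/3Z has 3 classes (abelian), D_11 has 7 classes, so 3 * 7 = 21, so Z/3Z x D_11 (order 66) has exactly 21 irreducible complex representations.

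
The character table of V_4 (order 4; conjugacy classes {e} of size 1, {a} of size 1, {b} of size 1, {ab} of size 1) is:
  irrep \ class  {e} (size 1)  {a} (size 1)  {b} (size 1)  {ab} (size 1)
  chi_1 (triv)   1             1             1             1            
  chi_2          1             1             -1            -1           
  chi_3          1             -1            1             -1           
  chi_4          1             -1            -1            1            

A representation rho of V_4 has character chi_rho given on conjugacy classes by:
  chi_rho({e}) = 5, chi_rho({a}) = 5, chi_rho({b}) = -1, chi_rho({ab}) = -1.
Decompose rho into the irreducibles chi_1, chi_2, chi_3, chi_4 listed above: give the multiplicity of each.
Multiplicities: chi_1: 2, chi_2: 3, chi_3: 0, chi_4: 0.

Justification: Use <chi_rho, chi> = (1/|G|) sum_C |C| * chi_rho(C) * conj(chi(C)) with |G| = 4 for each irreducible chi in the table:
  <chi_rho, chi_1> = (1/4)[1*(5)*conj(1) + 1*(5)*conj(1) + 1*(-1)*conj(1) + 1*(-1)*conj(1)]
      = (1/4)[(5) + (5) + (-1) + (-1)] = 8/4 = 2
  <chi_rho, chi_2> = (1/4)[1*(5)*conj(1) + 1*(5)*conj(1) + 1*(-1)*conj(-1) + 1*(-1)*conj(-1)]
      = (1/4)[(5) + (5) + (1) + (1)] = 12/4 = 3
  <chi_rho, chi_3> = (1/4)[1*(5)*conj(1) + 1*(5)*conj(-1) + 1*(-1)*conj(1) + 1*(-1)*conj(-1)]
      = (1/4)[(5) + (-5) + (-1) + (1)] = 0/4 = 0
  <chi_rho, chi_4> = (1/4)[1*(5)*conj(1) + 1*(5)*conj(-1) + 1*(-1)*conj(-1) + 1*(-1)*conj(1)]
      = (1/4)[(5) + (-5) + (1) + (-1)] = 0/4 = 0
Dimension check: dim(rho) = sum (mult * dim) = 2*1 + 3*1 + 0*1 + 0*1 = 5 = chi_rho(e) = 5.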